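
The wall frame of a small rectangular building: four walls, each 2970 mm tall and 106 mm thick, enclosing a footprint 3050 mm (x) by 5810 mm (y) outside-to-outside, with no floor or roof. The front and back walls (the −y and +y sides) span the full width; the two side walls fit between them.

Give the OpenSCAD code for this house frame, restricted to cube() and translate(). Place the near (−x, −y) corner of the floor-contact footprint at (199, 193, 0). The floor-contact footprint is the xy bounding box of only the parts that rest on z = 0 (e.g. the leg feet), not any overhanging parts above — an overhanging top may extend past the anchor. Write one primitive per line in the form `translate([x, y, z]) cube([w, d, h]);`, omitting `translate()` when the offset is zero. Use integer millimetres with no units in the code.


translate([199, 193, 0]) cube([3050, 106, 2970]);
translate([199, 5897, 0]) cube([3050, 106, 2970]);
translate([199, 299, 0]) cube([106, 5598, 2970]);
translate([3143, 299, 0]) cube([106, 5598, 2970]);


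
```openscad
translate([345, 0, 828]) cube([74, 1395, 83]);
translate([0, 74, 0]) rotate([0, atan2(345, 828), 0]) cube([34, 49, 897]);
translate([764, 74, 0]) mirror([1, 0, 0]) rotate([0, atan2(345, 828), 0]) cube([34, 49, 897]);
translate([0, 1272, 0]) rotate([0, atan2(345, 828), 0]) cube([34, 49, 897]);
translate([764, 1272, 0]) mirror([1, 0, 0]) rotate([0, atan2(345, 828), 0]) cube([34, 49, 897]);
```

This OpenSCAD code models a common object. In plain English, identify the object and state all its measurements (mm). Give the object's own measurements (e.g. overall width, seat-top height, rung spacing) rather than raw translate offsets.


A sawhorse. A 74×1395×83 mm beam (x, y, z) sits on two A-frame leg pairs. Each pair is two raked legs of 34×49 mm section (49 mm along y) splaying symmetrically in x. Each leg rises 828 mm vertically over 345 mm of horizontal reach and is 897 mm long along its own axis. Every leg's outer bottom edge rests on the floor and its outer top edge meets a bottom edge of the beam — the left legs (tilting toward +x) meet the beam's −x bottom edge, the right legs (their mirror images, tilting toward −x) meet its +x bottom edge — so the leg tops tuck under the beam, the beam's underside is 828 mm above the floor, and the feet are 764 mm apart outside-to-outside with the beam centred between them. The two leg pairs are set in 74 mm from either end of the beam.


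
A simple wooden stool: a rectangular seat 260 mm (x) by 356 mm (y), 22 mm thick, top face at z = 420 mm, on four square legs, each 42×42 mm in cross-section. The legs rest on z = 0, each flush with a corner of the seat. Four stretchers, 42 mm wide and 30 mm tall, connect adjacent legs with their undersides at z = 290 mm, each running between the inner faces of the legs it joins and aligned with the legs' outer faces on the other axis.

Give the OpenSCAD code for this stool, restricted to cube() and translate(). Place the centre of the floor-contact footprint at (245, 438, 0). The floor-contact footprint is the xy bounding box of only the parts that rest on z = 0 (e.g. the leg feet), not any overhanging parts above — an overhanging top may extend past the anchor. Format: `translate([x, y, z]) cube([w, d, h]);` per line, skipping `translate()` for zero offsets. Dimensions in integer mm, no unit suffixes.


// leg_h = 420 - 22 = 398
// stretcher span = 260 - 2*42 = 176
translate([115, 260, 398]) cube([260, 356, 22]);
translate([115, 260, 0]) cube([42, 42, 398]);
translate([333, 260, 0]) cube([42, 42, 398]);
translate([115, 574, 0]) cube([42, 42, 398]);
translate([333, 574, 0]) cube([42, 42, 398]);
translate([157, 260, 290]) cube([176, 42, 30]);
translate([157, 574, 290]) cube([176, 42, 30]);
translate([115, 302, 290]) cube([42, 272, 30]);
translate([333, 302, 290]) cube([42, 272, 30]);


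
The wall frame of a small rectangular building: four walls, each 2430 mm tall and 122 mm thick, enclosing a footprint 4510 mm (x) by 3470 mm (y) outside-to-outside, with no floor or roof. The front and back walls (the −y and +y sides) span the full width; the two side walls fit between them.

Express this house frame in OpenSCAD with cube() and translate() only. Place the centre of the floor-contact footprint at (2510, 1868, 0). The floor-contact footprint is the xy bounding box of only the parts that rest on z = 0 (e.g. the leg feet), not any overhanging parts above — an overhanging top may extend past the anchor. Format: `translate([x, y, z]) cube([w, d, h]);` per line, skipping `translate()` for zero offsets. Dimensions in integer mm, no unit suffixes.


translate([255, 133, 0]) cube([4510, 122, 2430]);
translate([255, 3481, 0]) cube([4510, 122, 2430]);
translate([255, 255, 0]) cube([122, 3226, 2430]);
translate([4643, 255, 0]) cube([122, 3226, 2430]);


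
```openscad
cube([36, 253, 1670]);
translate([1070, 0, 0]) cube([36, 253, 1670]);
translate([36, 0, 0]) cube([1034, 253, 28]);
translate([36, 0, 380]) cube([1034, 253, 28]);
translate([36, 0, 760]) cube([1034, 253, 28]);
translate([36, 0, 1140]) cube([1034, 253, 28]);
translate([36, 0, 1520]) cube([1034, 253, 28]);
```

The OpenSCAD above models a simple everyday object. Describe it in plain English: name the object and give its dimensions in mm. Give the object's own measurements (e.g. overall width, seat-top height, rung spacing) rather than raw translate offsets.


An open bookshelf. Two side panels, each 36 mm thick, 253 mm deep and 1670 mm tall, stand 1106 mm apart (outside-to-outside). Between them sit 5 shelves, each 28 mm thick and 253 mm deep, spanning the full gap between the sides. The bottom shelf rests on the floor (its underside at z = 0) and the clear gap between one shelf's top and the next shelf's underside is 352 mm.


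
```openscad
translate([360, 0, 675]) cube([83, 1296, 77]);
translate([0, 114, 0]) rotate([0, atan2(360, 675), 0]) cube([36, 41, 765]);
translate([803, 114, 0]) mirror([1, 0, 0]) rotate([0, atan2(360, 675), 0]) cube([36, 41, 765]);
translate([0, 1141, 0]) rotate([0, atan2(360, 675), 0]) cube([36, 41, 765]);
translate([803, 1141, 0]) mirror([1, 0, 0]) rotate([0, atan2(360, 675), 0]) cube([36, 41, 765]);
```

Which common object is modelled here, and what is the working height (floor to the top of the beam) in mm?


A sawhorse. The overall height is 752 mm.

A beam across two mirrored pairs of raked legs — a sawhorse. The beam's underside is at z = 675 (matching the legs' vertical rise in atan2(360, 675)) and the beam is 77 mm tall, so its top is at 675 + 77 = 752 mm. The raked legs top out at the beam's underside, so that is the highest point.


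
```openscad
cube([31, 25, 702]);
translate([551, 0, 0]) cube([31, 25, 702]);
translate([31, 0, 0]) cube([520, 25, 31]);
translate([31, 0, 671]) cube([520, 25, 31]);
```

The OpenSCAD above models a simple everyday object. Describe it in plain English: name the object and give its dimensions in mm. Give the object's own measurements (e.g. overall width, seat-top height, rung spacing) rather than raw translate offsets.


A rectangular picture frame lying in the x–z plane (depth along y). The opening is 520 mm wide (x) by 640 mm tall (z), surrounded by a border 31 mm wide on all four sides. The frame is 25 mm deep and is made of two full-height vertical stiles with two horizontal rails fitted between them.


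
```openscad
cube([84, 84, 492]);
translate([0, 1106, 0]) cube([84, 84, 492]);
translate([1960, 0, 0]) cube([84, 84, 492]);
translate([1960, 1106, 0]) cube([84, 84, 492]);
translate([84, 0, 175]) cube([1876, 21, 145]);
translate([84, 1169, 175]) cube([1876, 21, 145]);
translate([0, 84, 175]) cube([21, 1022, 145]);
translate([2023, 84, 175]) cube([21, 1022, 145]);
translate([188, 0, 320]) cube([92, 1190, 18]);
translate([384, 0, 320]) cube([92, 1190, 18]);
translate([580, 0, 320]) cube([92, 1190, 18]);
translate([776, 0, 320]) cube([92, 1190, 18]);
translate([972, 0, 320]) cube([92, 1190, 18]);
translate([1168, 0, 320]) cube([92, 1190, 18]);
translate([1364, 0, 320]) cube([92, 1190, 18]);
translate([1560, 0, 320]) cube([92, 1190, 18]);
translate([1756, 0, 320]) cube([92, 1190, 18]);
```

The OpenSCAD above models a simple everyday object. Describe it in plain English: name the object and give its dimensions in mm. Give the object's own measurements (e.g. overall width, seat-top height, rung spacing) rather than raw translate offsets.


A bed frame 2044 mm long (x) by 1190 mm wide (y). Four 84×84 mm corner posts, 492 mm tall, at the corners of the footprint. Four rails of 21 mm thickness and 145 mm height run between adjacent posts with their undersides at z = 175 mm, their outer faces flush with the outside of the frame (the two x-running rails run between the posts' inner faces; the two y-running rails run between the posts' inner faces). 9 slats, each 92 mm wide (x) and 18 mm thick, lie across the top of the two x-running rails, running the full 1190 mm width of the frame in y; along x they sit between the end posts with a 104 mm gap after the −x posts and between neighbouring slats, leaving 112 mm before the +x posts.


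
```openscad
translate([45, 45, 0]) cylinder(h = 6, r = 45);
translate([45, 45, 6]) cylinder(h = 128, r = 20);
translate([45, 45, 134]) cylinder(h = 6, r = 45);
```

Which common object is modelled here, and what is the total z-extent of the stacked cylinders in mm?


A spool. The overall height is 140 mm.

Three coaxial cylinders, large–small–large — a spool. Two 6 mm flanges and a 128 mm core give 6 + 128 + 6 = 140 mm.


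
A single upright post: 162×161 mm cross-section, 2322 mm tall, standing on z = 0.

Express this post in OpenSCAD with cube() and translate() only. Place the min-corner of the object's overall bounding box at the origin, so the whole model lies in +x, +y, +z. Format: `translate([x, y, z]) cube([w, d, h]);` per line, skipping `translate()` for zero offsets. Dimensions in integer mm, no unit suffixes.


cube([162, 161, 2322]);


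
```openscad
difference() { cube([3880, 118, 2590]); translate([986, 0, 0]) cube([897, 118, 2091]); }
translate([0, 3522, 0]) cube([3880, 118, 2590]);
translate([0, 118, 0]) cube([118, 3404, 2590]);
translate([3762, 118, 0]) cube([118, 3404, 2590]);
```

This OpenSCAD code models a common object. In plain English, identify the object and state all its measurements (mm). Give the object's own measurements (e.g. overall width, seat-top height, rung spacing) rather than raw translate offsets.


A single room: four walls, each 2590 mm tall and 118 mm thick, enclosing an outside footprint 3880×3640 mm (x × y), no floor or roof. The front and back walls (−y and +y sides) run the full x-width; the side walls fit between their inner faces. A door opening 897 mm wide and 2091 mm tall is cut through the front wall from the floor up, its −x edge 986 mm from the wall's −x end.


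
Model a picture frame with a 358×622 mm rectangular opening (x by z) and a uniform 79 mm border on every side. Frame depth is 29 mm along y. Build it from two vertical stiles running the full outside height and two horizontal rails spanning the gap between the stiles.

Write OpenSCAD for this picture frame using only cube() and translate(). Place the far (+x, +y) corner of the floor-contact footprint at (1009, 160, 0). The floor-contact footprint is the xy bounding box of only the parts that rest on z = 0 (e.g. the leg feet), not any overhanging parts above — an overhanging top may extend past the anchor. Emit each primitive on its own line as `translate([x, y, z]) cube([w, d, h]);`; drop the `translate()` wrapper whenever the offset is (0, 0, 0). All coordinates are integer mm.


translate([493, 131, 0]) cube([79, 29, 780]);
translate([930, 131, 0]) cube([79, 29, 780]);
translate([572, 131, 0]) cube([358, 29, 79]);
translate([572, 131, 701]) cube([358, 29, 79]);


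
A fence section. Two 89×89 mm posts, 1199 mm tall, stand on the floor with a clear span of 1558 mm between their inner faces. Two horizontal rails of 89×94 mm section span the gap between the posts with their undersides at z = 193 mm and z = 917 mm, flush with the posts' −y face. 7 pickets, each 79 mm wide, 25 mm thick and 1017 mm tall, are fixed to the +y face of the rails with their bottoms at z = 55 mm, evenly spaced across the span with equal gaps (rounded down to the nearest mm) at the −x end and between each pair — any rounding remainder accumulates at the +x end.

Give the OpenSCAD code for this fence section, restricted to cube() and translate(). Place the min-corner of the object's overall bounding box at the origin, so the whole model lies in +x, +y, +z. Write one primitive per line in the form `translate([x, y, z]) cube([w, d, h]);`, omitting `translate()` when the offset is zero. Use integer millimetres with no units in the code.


cube([89, 89, 1199]);
translate([1647, 0, 0]) cube([89, 89, 1199]);
translate([89, 0, 193]) cube([1558, 89, 94]);
translate([89, 0, 917]) cube([1558, 89, 94]);
translate([214, 89, 55]) cube([79, 25, 1017]);
translate([418, 89, 55]) cube([79, 25, 1017]);
translate([622, 89, 55]) cube([79, 25, 1017]);
translate([826, 89, 55]) cube([79, 25, 1017]);
translate([1030, 89, 55]) cube([79, 25, 1017]);
translate([1234, 89, 55]) cube([79, 25, 1017]);
translate([1438, 89, 55]) cube([79, 25, 1017]);


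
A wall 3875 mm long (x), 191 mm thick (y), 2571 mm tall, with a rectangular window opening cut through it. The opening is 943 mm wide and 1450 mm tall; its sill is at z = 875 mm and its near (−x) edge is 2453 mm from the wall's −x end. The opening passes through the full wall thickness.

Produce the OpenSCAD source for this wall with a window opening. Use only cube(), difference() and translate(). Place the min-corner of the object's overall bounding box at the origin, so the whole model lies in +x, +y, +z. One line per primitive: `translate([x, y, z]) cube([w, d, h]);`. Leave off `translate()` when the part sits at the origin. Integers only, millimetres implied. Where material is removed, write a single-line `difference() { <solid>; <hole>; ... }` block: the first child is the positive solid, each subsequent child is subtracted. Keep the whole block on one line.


difference() { cube([3875, 191, 2571]); translate([2453, 0, 875]) cube([943, 191, 1450]); }


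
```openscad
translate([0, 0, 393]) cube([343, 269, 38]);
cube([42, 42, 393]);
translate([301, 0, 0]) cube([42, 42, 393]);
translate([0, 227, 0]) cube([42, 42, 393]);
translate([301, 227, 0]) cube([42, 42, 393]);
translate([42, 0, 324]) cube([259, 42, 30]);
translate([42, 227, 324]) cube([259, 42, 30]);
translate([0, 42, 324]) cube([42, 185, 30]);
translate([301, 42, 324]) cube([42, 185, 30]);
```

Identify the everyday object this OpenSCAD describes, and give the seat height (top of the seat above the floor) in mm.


A stool. The seat height is 431 mm.

A 343×269×38 slab at z = 393 on four corner posts — a stool. The seat top is 393 + 38 = 431 mm.


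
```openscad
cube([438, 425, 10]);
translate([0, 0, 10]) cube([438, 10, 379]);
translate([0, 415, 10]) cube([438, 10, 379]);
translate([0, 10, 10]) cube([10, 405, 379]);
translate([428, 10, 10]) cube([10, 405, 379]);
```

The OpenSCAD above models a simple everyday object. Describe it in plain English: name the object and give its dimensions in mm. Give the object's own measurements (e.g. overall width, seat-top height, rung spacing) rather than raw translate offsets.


An open-topped rectangular box: outside dimensions 438×425×389 mm, with a uniform wall and base thickness of 10 mm. The base is a full 438×425 slab on the floor; four walls sit on top of the base. The front and back walls (the −y and +y sides) span the full width; the two side walls fit between them.


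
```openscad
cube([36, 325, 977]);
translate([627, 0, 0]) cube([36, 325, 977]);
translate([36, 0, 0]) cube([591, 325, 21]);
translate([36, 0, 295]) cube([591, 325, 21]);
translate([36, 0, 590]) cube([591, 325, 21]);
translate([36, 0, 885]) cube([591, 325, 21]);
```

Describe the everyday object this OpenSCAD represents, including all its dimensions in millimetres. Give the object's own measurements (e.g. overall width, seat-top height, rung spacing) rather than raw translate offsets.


An open bookshelf. Two side panels, each 36 mm thick, 325 mm deep and 977 mm tall, stand 663 mm apart (outside-to-outside). Between them sit 4 shelves, each 21 mm thick and 325 mm deep, spanning the full gap between the sides. The bottom shelf rests on the floor (its underside at z = 0) and the clear gap between one shelf's top and the next shelf's underside is 274 mm.


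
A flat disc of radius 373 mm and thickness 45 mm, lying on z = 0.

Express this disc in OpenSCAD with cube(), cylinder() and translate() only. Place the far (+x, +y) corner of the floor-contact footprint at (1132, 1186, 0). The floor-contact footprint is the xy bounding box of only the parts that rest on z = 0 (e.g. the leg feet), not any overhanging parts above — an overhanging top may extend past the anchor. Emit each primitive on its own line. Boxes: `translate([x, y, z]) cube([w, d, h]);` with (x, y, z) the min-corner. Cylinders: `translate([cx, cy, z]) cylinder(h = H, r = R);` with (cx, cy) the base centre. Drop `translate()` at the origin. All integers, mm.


translate([759, 813, 0]) cylinder(h = 45, r = 373);


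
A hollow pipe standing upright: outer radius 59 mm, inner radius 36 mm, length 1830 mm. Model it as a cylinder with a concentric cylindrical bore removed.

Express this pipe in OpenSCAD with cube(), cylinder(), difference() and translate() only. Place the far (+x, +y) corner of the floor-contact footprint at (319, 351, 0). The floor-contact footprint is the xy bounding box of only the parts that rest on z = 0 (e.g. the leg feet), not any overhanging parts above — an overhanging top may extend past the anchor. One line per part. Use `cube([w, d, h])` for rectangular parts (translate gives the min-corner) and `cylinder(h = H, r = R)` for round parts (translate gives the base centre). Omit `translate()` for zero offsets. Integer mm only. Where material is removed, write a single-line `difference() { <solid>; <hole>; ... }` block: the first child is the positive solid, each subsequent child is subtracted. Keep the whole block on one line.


difference() { translate([260, 292, 0]) cylinder(h = 1830, r = 59); translate([260, 292, 0]) cylinder(h = 1830, r = 36); }


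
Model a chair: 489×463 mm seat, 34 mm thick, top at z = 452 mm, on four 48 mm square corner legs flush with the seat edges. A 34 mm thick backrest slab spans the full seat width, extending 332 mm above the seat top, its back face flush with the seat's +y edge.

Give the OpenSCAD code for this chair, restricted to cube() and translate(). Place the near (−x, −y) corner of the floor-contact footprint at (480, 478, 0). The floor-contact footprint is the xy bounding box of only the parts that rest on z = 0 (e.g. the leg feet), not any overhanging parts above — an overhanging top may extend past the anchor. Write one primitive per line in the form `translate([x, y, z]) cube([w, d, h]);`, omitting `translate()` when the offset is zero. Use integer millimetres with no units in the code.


// leg_h = 452 - 34 = 418
translate([480, 478, 418]) cube([489, 463, 34]);
translate([480, 478, 0]) cube([48, 48, 418]);
translate([921, 478, 0]) cube([48, 48, 418]);
translate([480, 893, 0]) cube([48, 48, 418]);
translate([921, 893, 0]) cube([48, 48, 418]);
translate([480, 907, 452]) cube([489, 34, 332]);


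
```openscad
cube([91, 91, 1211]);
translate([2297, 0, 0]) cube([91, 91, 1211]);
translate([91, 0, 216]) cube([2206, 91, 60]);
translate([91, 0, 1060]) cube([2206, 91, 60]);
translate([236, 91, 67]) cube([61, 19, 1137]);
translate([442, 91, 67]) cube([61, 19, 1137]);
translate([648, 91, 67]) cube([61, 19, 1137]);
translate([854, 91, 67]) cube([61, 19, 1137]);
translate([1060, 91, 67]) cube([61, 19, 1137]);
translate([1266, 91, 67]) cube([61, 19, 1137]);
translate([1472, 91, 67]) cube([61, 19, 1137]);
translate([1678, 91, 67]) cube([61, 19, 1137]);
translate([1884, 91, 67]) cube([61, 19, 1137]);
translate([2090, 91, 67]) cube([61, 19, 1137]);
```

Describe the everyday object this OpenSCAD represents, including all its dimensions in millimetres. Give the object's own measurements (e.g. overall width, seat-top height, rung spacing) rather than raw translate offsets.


A fence section. Two 91×91 mm posts, 1211 mm tall, stand on the floor with a clear span of 2206 mm between their inner faces. Two horizontal rails of 91×60 mm section span the gap between the posts with their undersides at z = 216 mm and z = 1060 mm, flush with the posts' −y face. 10 pickets, each 61 mm wide, 19 mm thick and 1137 mm tall, are fixed to the +y face of the rails with their bottoms at z = 67 mm, spaced across the span with a 145 mm gap after the −x post and between neighbouring pickets, with 146 mm left before the +x post.


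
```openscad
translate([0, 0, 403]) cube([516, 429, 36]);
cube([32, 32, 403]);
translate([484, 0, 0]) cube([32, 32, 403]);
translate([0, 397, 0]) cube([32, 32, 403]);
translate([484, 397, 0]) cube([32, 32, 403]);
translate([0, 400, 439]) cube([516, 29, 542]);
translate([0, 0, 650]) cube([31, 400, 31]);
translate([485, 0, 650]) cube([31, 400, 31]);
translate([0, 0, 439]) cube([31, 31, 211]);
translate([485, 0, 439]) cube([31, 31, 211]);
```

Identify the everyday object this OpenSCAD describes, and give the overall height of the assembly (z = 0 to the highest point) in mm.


A chair. The overall height is 981 mm.

A slab on four corner posts with a tall panel at the back — a chair. The seat slab sits at z = 403 with thickness 36, and the 542 mm backrest starts at the seat top, so the overall height is 403 + 36 + 542 = 981 mm.


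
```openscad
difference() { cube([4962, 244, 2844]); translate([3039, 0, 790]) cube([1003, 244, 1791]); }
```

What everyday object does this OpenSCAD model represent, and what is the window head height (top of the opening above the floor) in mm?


A wall with a window opening. The window head height is 2581 mm.

A wall with a rectangular opening subtracted — a window. Sill at z = 790, opening 1791 mm tall, so the head is at 790 + 1791 = 2581 mm.


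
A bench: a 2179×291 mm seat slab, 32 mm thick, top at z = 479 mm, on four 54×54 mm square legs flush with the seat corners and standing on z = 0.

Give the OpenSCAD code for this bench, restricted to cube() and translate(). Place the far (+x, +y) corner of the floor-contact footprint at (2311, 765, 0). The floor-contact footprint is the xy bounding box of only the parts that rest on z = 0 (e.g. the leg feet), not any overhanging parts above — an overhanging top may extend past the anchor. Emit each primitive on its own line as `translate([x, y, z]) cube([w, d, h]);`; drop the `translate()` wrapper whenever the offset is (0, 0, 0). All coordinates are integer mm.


translate([132, 474, 447]) cube([2179, 291, 32]);
translate([132, 474, 0]) cube([54, 54, 447]);
translate([132, 711, 0]) cube([54, 54, 447]);
translate([2257, 474, 0]) cube([54, 54, 447]);
translate([2257, 711, 0]) cube([54, 54, 447]);


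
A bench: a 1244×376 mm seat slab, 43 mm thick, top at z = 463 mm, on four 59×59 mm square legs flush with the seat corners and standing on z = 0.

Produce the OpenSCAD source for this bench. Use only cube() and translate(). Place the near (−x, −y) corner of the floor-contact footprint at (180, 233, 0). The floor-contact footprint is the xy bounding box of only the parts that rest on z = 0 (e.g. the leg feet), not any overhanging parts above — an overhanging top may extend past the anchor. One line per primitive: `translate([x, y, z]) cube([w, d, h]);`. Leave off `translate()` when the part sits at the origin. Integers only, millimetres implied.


translate([180, 233, 420]) cube([1244, 376, 43]);
translate([180, 233, 0]) cube([59, 59, 420]);
translate([180, 550, 0]) cube([59, 59, 420]);
translate([1365, 233, 0]) cube([59, 59, 420]);
translate([1365, 550, 0]) cube([59, 59, 420]);


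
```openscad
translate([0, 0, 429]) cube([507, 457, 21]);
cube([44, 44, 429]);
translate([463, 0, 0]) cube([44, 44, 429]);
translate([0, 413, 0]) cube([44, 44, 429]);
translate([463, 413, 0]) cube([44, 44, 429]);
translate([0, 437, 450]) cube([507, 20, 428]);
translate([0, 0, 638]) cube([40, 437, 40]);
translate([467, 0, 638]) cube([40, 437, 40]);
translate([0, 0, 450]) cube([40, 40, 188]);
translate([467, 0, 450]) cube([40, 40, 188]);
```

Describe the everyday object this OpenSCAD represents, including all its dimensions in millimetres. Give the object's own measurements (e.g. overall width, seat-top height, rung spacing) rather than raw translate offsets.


A chair. The seat is a 507×457×21 mm slab with its top at z = 450 mm, on four 44×44 mm corner legs (flush with the seat edges, standing on z = 0). A flat backrest 20 mm thick, 428 mm tall, spans the full seat width and rises from the seat top along its +y edge, rear face flush with the rear of the seat. Two armrests of 40×40 mm section run along each side from the seat's front edge to the front of the backrest, top faces 228 mm above the seat top and outer faces flush with the seat's x-edges; a 40×40 mm post under the front of each armrest stands on the seat at the front corner.


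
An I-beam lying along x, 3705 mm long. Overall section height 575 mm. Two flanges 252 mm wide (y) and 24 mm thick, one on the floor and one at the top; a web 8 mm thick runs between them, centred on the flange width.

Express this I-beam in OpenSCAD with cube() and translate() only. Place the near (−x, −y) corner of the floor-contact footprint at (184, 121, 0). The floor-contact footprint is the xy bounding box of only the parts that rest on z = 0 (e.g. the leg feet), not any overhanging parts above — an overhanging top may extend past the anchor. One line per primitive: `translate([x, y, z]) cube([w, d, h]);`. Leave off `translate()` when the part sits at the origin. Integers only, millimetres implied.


translate([184, 121, 0]) cube([3705, 252, 24]);
translate([184, 243, 24]) cube([3705, 8, 527]);
translate([184, 121, 551]) cube([3705, 252, 24]);


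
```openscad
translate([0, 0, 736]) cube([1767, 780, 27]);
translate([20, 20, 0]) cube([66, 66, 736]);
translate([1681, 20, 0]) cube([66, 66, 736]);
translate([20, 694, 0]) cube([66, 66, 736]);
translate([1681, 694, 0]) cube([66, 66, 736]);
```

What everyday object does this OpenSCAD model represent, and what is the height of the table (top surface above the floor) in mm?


A table. The table height is 763 mm.

A 1767×780×27 slab sits at z = 736 on four 66 mm square posts — a table. The top surface is at 736 + 27 = 763 mm.


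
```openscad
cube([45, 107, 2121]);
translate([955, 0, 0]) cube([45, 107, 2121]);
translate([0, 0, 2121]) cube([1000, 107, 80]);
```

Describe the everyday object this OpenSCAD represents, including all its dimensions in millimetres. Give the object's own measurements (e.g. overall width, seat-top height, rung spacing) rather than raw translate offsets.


A door frame. The clear opening is 910 mm wide and 2121 mm high. Two 45 mm wide jambs, 107 mm deep, stand either side of the opening from the floor to the top of the opening. A 80 mm thick head sits across the top of both jambs, spanning the full outside width of the frame.


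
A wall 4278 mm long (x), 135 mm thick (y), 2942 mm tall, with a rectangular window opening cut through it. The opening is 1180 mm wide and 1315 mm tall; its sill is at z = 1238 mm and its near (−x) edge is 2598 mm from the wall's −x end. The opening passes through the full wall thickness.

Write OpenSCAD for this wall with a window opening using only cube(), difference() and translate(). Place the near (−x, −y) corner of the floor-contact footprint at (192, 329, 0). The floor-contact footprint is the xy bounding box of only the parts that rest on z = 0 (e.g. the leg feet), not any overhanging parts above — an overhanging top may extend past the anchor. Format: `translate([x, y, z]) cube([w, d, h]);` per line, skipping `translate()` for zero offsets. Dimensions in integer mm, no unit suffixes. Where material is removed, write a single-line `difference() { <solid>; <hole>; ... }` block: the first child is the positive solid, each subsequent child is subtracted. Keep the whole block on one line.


difference() { translate([192, 329, 0]) cube([4278, 135, 2942]); translate([2790, 329, 1238]) cube([1180, 135, 1315]); }


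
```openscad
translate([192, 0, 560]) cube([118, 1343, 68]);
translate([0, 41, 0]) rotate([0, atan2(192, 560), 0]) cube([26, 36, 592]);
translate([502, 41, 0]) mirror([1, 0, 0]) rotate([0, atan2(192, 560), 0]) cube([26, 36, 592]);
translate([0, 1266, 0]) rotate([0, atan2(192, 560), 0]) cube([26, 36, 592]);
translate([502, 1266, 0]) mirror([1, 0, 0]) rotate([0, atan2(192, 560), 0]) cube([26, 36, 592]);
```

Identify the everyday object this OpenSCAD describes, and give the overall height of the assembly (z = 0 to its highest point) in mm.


A sawhorse. The overall height is 628 mm.

A beam across two mirrored pairs of raked legs — a sawhorse. The beam's underside is at z = 560 (matching the legs' vertical rise in atan2(192, 560)) and the beam is 68 mm tall, so its top is at 560 + 68 = 628 mm. The raked legs top out at the beam's underside, so that is the highest point.


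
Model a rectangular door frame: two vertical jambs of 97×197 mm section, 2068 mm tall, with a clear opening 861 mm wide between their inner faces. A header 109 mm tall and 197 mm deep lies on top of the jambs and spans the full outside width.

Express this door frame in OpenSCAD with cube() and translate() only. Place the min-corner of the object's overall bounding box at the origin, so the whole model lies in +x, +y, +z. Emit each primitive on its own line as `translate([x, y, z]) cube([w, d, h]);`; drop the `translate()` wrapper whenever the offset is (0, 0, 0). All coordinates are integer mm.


cube([97, 197, 2068]);
translate([958, 0, 0]) cube([97, 197, 2068]);
translate([0, 0, 2068]) cube([1055, 197, 109]);


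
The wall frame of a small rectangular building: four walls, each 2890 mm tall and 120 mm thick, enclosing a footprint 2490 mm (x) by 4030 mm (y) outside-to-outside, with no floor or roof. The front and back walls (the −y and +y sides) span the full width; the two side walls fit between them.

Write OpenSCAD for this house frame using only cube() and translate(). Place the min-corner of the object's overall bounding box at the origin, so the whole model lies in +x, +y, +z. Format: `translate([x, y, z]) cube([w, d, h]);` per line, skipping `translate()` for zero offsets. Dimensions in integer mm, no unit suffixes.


cube([2490, 120, 2890]);
translate([0, 3910, 0]) cube([2490, 120, 2890]);
translate([0, 120, 0]) cube([120, 3790, 2890]);
translate([2370, 120, 0]) cube([120, 3790, 2890]);


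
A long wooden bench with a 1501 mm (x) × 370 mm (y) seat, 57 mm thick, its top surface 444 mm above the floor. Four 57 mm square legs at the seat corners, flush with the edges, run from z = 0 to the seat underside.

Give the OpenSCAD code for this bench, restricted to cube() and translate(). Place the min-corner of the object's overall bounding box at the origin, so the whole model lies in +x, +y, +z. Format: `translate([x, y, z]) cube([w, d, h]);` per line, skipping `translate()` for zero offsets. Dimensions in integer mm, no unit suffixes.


translate([0, 0, 387]) cube([1501, 370, 57]);
cube([57, 57, 387]);
translate([0, 313, 0]) cube([57, 57, 387]);
translate([1444, 0, 0]) cube([57, 57, 387]);
translate([1444, 313, 0]) cube([57, 57, 387]);


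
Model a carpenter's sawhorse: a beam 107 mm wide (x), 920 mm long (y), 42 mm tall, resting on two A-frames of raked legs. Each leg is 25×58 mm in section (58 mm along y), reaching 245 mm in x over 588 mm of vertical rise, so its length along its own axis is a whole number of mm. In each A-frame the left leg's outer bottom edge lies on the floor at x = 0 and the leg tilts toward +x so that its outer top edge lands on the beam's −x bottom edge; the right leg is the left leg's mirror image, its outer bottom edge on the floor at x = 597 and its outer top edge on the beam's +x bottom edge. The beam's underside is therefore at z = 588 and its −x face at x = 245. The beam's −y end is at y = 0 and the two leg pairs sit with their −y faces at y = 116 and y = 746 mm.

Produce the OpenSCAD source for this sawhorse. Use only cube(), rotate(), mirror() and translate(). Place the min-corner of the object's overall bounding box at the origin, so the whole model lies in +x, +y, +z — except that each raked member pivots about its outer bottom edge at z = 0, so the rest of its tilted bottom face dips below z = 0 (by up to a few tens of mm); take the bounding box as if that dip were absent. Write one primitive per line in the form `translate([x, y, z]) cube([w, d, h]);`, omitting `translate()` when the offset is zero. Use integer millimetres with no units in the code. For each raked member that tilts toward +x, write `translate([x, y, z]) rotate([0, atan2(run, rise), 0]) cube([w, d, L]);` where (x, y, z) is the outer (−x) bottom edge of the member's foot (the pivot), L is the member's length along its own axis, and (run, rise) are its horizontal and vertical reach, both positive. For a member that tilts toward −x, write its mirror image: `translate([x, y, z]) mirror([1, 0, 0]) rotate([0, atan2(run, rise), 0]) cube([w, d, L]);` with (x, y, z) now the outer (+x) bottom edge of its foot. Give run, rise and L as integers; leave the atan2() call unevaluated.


// leg length = √(245² + 588²) = 637
// right-leg outer foot x = 2·245 + 107 = 597
// beam min-corner = (245, 0, 588)
translate([245, 0, 588]) cube([107, 920, 42]);
translate([0, 116, 0]) rotate([0, atan2(245, 588), 0]) cube([25, 58, 637]);
translate([597, 116, 0]) mirror([1, 0, 0]) rotate([0, atan2(245, 588), 0]) cube([25, 58, 637]);
translate([0, 746, 0]) rotate([0, atan2(245, 588), 0]) cube([25, 58, 637]);
translate([597, 746, 0]) mirror([1, 0, 0]) rotate([0, atan2(245, 588), 0]) cube([25, 58, 637]);


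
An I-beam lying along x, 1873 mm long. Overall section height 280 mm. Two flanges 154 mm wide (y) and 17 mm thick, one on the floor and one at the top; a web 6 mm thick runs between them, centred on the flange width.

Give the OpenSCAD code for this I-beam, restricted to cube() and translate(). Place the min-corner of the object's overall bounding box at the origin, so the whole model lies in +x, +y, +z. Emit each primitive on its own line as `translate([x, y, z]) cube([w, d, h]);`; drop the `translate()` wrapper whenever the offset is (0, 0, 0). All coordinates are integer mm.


cube([1873, 154, 17]);
translate([0, 74, 17]) cube([1873, 6, 246]);
translate([0, 0, 263]) cube([1873, 154, 17]);


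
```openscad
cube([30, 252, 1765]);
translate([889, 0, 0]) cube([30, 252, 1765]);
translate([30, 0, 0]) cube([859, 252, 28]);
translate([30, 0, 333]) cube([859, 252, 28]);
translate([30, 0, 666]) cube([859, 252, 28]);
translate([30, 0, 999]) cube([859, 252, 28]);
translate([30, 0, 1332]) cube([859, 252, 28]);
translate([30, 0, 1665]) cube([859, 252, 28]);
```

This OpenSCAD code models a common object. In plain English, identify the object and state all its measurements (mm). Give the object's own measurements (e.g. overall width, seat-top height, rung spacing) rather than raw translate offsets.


An open bookshelf. Two side panels, each 30 mm thick, 252 mm deep and 1765 mm tall, stand 919 mm apart (outside-to-outside). Between them sit 6 shelves, each 28 mm thick and 252 mm deep, spanning the full gap between the sides. The bottom shelf rests on the floor (its underside at z = 0) and the clear gap between one shelf's top and the next shelf's underside is 305 mm.


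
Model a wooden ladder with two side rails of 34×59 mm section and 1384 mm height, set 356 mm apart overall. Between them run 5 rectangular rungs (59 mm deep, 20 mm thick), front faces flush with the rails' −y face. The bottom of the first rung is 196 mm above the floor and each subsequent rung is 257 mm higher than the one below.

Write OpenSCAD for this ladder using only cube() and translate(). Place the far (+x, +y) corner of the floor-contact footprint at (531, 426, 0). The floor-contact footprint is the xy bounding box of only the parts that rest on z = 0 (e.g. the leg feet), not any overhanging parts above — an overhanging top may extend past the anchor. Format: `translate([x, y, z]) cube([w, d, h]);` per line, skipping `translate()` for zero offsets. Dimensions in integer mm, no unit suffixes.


translate([175, 367, 0]) cube([34, 59, 1384]);
translate([497, 367, 0]) cube([34, 59, 1384]);
translate([209, 367, 196]) cube([288, 59, 20]);
translate([209, 367, 453]) cube([288, 59, 20]);
translate([209, 367, 710]) cube([288, 59, 20]);
translate([209, 367, 967]) cube([288, 59, 20]);
translate([209, 367, 1224]) cube([288, 59, 20]);


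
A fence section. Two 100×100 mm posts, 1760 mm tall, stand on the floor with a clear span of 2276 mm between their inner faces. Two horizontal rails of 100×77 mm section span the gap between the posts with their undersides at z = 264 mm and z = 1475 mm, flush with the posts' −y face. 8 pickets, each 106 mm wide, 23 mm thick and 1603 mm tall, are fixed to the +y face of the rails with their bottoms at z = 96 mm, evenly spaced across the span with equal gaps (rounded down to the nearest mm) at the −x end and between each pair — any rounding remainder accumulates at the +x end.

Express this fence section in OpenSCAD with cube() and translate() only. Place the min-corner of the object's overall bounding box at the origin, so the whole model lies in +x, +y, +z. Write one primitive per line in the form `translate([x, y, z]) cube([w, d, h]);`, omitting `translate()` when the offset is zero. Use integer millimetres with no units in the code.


cube([100, 100, 1760]);
translate([2376, 0, 0]) cube([100, 100, 1760]);
translate([100, 0, 264]) cube([2276, 100, 77]);
translate([100, 0, 1475]) cube([2276, 100, 77]);
translate([258, 100, 96]) cube([106, 23, 1603]);
translate([522, 100, 96]) cube([106, 23, 1603]);
translate([786, 100, 96]) cube([106, 23, 1603]);
translate([1050, 100, 96]) cube([106, 23, 1603]);
translate([1314, 100, 96]) cube([106, 23, 1603]);
translate([1578, 100, 96]) cube([106, 23, 1603]);
translate([1842, 100, 96]) cube([106, 23, 1603]);
translate([2106, 100, 96]) cube([106, 23, 1603]);


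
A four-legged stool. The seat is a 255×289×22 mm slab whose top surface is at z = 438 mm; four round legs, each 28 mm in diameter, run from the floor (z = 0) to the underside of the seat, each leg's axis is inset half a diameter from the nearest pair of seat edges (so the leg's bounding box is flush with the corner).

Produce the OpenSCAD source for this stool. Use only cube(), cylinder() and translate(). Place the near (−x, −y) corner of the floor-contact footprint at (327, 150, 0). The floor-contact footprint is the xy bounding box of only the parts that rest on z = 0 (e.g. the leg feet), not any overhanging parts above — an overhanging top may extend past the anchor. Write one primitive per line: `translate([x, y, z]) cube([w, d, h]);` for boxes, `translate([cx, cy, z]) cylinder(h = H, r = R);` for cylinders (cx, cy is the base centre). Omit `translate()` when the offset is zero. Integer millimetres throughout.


translate([327, 150, 416]) cube([255, 289, 22]);
translate([341, 164, 0]) cylinder(h = 416, r = 14);
translate([568, 164, 0]) cylinder(h = 416, r = 14);
translate([341, 425, 0]) cylinder(h = 416, r = 14);
translate([568, 425, 0]) cylinder(h = 416, r = 14);


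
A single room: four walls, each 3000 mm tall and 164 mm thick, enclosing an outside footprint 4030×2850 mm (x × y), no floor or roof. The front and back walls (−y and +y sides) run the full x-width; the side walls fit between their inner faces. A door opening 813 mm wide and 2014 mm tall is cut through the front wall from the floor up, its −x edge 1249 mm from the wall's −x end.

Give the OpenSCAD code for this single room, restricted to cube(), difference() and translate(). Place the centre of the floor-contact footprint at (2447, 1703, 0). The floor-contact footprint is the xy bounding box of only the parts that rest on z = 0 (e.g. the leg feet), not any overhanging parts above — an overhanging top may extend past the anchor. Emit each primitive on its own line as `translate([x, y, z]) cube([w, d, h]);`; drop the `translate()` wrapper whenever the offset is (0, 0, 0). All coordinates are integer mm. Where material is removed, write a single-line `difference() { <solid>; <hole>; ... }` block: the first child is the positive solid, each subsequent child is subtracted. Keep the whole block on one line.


difference() { translate([432, 278, 0]) cube([4030, 164, 3000]); translate([1681, 278, 0]) cube([813, 164, 2014]); }
translate([432, 2964, 0]) cube([4030, 164, 3000]);
translate([432, 442, 0]) cube([164, 2522, 3000]);
translate([4298, 442, 0]) cube([164, 2522, 3000]);
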